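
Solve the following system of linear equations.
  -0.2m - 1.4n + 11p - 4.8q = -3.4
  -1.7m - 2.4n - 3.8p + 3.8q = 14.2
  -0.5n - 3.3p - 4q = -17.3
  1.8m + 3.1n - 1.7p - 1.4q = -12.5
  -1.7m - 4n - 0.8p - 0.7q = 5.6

m = 4, n = -4, p = 1, q = 4

Row-reduce the augmented matrix:
R1 ← R1 / (-1/5).
R2 ← R2 + 17/10·R1.
R4 ← R4 − 9/5·R1.
R5 ← R5 + 17/10·R1.
R2 ← R2 / (19/2).
R1 ← R1 − 7·R2.
R3 ← R3 + 1/2·R2.
R4 ← R4 + 19/2·R2.
R5 ← R5 − 79/10·R2.
R3 ← R3 / (-160/19).
R1 ← R1 − 1586/95·R3.
R2 ← R2 + 973/95·R3.
R5 ← R5 + 6359/475·R3.
Swap R4 and R5.
R4 ← R4 / (112777/20000).
R1 ← R1 + 24279/2000·R4.
R2 ← R2 − 26819/4000·R4.
R3 ← R3 − 157/800·R4.
R5 reduces to 0 = 0, so the extra equation is consistent.
Reading off the reduced rows gives m = 4, n = -4, p = 1, q = 4.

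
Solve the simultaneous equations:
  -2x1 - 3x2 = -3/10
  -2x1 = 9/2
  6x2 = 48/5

Row-reduce the augmented matrix:
R1 ← R1 / (-2).
R2 ← R2 + 2·R1.
R2 ← R2 / (3).
R1 ← R1 − 3/2·R2.
R3 ← R3 − 6·R2.
R3 reduces to 0 = 0, so the extra equation is consistent.
Reading off the reduced rows gives x1 = -9/4, x2 = 8/5.

x1 = -9/4, x2 = 8/5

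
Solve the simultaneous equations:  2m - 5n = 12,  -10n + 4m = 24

Row-reduce:
R1 ← R1 / (2).
R2 ← R2 − 4·R1.
Rank is 1 with 2 unknowns, leaving n free.

infinitely many solutions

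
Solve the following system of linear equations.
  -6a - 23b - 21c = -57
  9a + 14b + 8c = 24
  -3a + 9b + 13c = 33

Row-reduce:
R1 ← R1 / (-6).
R2 ← R2 − 9·R1.
R3 ← R3 + 3·R1.
R2 ← R2 / (-41/2).
R1 ← R1 − 23/6·R2.
R3 ← R3 − 41/2·R2.
Rank is 2 with 3 unknowns, leaving c free.

infinitely many solutions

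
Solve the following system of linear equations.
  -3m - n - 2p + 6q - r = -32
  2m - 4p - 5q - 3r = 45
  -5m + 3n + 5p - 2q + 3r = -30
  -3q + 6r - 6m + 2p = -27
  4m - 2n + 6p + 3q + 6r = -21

Row-reduce the augmented matrix:
R1 ← R1 / (-3).
R2 ← R2 − 2·R1.
R3 ← R3 + 5·R1.
R4 ← R4 + 6·R1.
R5 ← R5 − 4·R1.
R2 ← R2 / (-2/3).
R1 ← R1 − 1/3·R2.
R3 ← R3 − 14/3·R2.
R4 ← R4 − 2·R2.
R5 ← R5 + 10/3·R2.
R3 ← R3 / (-29).
R1 ← R1 + 2·R3.
R2 ← R2 − 8·R3.
R4 ← R4 + 10·R3.
R5 ← R5 − 30·R3.
R4 ← R4 / (-332/29).
R1 ← R1 + 69/58·R4.
R2 ← R2 + 217/58·R4.
R3 ← R3 − 19/29·R4.
R5 ← R5 + 106/29·R4.
R5 ← R5 / (-13/166).
R1 ← R1 + 327/664·R5.
R2 ← R2 + 1115/664·R5.
R3 ← R3 − 321/332·R5.
R4 ← R4 + 123/332·R5.
Reading off the reduced rows gives m = 6, n = 6, p = -6, q = -3, r = 2.

m = 6, n = 6, p = -6, q = -3, r = 2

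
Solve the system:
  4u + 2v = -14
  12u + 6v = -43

Row-reduce:
R1 ← R1 / (4).
R2 ← R2 − 12·R1.
Row 2 reduces to 0 = -1, a contradiction. The system is inconsistent.

no solution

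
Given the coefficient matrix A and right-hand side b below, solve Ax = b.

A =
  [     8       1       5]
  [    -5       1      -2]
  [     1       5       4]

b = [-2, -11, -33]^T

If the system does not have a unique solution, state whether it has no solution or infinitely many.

no solution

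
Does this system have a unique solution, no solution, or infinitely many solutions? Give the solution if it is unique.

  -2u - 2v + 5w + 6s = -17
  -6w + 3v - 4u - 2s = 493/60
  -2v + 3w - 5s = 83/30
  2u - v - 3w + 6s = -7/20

u = 3/4, v = -3/4, w = -9/5, s = -4/3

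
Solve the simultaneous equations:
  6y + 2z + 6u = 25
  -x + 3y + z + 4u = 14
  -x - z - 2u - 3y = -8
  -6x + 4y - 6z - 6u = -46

Row-reduce:
Swap R1 and R2.
R1 ← R1 / (-1).
R3 ← R3 + 1·R1.
R4 ← R4 + 6·R1.
R2 ← R2 / (6).
R1 ← R1 + 3·R2.
R3 ← R3 + 6·R2.
R4 ← R4 + 14·R2.
Swap R3 and R4.
R3 ← R3 / (-22/3).
R2 ← R2 − 1/3·R3.
Row 4 reduces to 0 = 3, a contradiction. The system is inconsistent.

no solution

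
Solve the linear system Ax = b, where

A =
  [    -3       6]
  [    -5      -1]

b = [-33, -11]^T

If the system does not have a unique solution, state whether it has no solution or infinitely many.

From equation 2: x_2 = 11 − 5·x_1.
Substitute into equation 1 and solve: x_1 = 3.
Then x_2 = -4.

x_1 = 3, x_2 = -4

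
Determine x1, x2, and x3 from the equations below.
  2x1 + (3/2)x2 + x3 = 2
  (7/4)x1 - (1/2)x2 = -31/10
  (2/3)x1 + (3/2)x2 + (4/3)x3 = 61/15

x1 = -6/5, x2 = 2, x3 = 7/5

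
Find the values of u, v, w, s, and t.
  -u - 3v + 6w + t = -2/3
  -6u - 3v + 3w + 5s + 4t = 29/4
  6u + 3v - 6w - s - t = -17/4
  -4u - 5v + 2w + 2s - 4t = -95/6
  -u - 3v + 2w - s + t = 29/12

u = -4/3, v = 1, w = -1/3, s = -7/4, t = 3

Row-reduce the augmented matrix:
R1 ← R1 / (-1).
R2 ← R2 + 6·R1.
R3 ← R3 − 6·R1.
R4 ← R4 + 4·R1.
R5 ← R5 + 1·R1.
R2 ← R2 / (15).
R1 ← R1 − 3·R2.
R3 ← R3 + 15·R2.
R4 ← R4 − 7·R2.
R3 ← R3 / (-3).
R1 ← R1 − 3/5·R3.
R2 ← R2 + 11/5·R3.
R4 ← R4 + 33/5·R3.
R5 ← R5 + 4·R3.
R4 ← R4 / (-137/15).
R1 ← R1 + 1/5·R4.
R2 ← R2 + 13/5·R4.
R3 ← R3 + 4/3·R4.
R5 ← R5 + 19/3·R4.
R5 ← R5 / (2251/411).
R1 ← R1 − 41/137·R5.
R2 ← R2 − 640/411·R5.
R3 ← R3 − 409/411·R5.
R4 ← R4 − 205/137·R5.
Reading off the reduced rows gives u = -4/3, v = 1, w = -1/3, s = -7/4, t = 3.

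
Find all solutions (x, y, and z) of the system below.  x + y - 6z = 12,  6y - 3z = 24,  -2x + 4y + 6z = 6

Row-reduce the augmented matrix:
R3 ← R3 + 2·R1.
R2 ← R2 / (6).
R1 ← R1 − 1·R2.
R3 ← R3 − 6·R2.
R3 ← R3 / (-3).
R1 ← R1 + 11/2·R3.
R2 ← R2 + 1/2·R3.
Reading off the reduced rows gives x = -3, y = 3, z = -2.

x = -3, y = 3, z = -2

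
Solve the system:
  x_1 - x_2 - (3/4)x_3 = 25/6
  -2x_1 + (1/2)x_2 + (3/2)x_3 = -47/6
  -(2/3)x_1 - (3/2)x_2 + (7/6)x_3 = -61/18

x_1 = 7/3, x_2 = -1/3, x_3 = -2

Row-reduce the augmented matrix:
R2 ← R2 + 2·R1.
R3 ← R3 + 2/3·R1.
R2 ← R2 / (-3/2).
R1 ← R1 + 1·R2.
R3 ← R3 + 13/6·R2.
R3 ← R3 / (2/3).
R1 ← R1 + 3/4·R3.
Reading off the reduced rows gives x_1 = 7/3, x_2 = -1/3, x_3 = -2.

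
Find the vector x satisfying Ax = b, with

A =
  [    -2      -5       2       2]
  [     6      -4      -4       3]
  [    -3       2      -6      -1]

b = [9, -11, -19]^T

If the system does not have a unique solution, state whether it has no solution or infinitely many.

Row-reduce:
R1 ← R1 / (-2).
R2 ← R2 − 6·R1.
R3 ← R3 + 3·R1.
R2 ← R2 / (-19).
R1 ← R1 − 5/2·R2.
R3 ← R3 − 19/2·R2.
R3 ← R3 / (-8).
R1 ← R1 + 14/19·R3.
R2 ← R2 + 2/19·R3.
Rank is 3 with 4 unknowns, leaving x_4 free.

infinitely many solutions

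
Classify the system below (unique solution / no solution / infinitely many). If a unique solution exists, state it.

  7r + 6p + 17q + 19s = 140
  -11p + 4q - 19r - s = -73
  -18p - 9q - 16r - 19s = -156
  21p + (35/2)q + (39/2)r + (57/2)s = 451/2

Row-reduce:
R1 ← R1 / (6).
R2 ← R2 + 11·R1.
R3 ← R3 + 18·R1.
R4 ← R4 − 21·R1.
R2 ← R2 / (211/6).
R1 ← R1 − 17/6·R2.
R3 ← R3 − 42·R2.
R4 ← R4 + 42·R2.
R3 ← R3 / (2609/211).
R1 ← R1 − 351/211·R3.
R2 ← R2 + 37/211·R3.
R4 ← R4 + 2609/211·R3.
Row 4 reduces to 0 = -1/2, a contradiction. The system is inconsistent.

no solution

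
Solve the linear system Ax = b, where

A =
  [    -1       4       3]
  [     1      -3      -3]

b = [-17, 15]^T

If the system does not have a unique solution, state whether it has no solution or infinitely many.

infinitely many solutions

Row-reduce:
R1 ← R1 / (-1).
R2 ← R2 − 1·R1.
R1 ← R1 + 4·R2.
Rank is 2 with 3 unknowns, leaving x_3 free.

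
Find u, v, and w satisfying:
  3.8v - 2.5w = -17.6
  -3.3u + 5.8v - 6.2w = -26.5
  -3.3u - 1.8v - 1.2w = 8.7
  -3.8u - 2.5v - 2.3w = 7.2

Row-reduce the augmented matrix:
Swap R1 and R2.
R1 ← R1 / (-33/10).
R3 ← R3 + 33/10·R1.
R4 ← R4 + 19/5·R1.
R2 ← R2 / (19/5).
R1 ← R1 + 58/33·R2.
R3 ← R3 + 38/5·R2.
R4 ← R4 + 3029/330·R2.
Swap R3 and R4.
R3 ← R3 / (-5013/4180).
R1 ← R1 − 151/209·R3.
R2 ← R2 + 25/38·R3.
R4 reduces to 0 = 0, so the extra equation is consistent.
Reading off the reduced rows gives u = -3, v = -2, w = 4.

u = -3, v = -2, w = 4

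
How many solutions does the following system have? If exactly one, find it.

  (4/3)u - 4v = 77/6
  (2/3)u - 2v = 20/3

no solution

Row-reduce:
R1 ← R1 / (4/3).
R2 ← R2 − 2/3·R1.
Row 2 reduces to 0 = 1/4, a contradiction. The system is inconsistent.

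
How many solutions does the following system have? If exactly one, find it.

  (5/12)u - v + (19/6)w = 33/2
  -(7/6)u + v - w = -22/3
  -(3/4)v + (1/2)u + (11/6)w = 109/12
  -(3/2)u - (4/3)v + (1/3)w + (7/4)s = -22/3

Row-reduce:
R1 ← R1 / (5/12).
R2 ← R2 + 7/6·R1.
R3 ← R3 − 1/2·R1.
R4 ← R4 + 3/2·R1.
R2 ← R2 / (-9/5).
R1 ← R1 + 12/5·R2.
R3 ← R3 − 9/20·R2.
R4 ← R4 + 74/15·R2.
Swap R3 and R4.
R3 ← R3 / (-796/81).
R1 ← R1 + 26/9·R3.
R2 ← R2 + 118/27·R3.
Row 4 reduces to 0 = -1, a contradiction. The system is inconsistent.

no solution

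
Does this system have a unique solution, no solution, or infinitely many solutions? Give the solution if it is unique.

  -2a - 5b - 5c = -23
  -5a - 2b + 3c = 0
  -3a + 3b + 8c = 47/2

Row-reduce:
R1 ← R1 / (-2).
R2 ← R2 + 5·R1.
R3 ← R3 + 3·R1.
R2 ← R2 / (21/2).
R1 ← R1 − 5/2·R2.
R3 ← R3 − 21/2·R2.
Row 3 reduces to 0 = 1/2, a contradiction. The system is inconsistent.

no solution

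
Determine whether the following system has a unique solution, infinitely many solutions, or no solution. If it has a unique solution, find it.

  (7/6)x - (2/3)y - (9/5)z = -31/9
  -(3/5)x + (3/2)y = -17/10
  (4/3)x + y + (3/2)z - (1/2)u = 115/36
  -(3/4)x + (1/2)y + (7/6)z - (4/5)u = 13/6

Row-reduce the augmented matrix:
R1 ← R1 / (7/6).
R2 ← R2 + 3/5·R1.
R3 ← R3 − 4/3·R1.
R4 ← R4 + 3/4·R1.
R2 ← R2 / (81/70).
R1 ← R1 + 4/7·R2.
R3 ← R3 − 37/21·R2.
R4 ← R4 − 1/14·R2.
R3 ← R3 / (149/30).
R1 ← R1 + 2·R3.
R2 ← R2 + 4/5·R3.
R4 ← R4 − 1/15·R3.
R4 ← R4 / (-591/745).
R1 ← R1 + 30/149·R4.
R2 ← R2 + 12/149·R4.
R3 ← R3 + 15/149·R4.
Reading off the reduced rows gives x = 1/3, y = -1, z = 5/2, u = 0.

x = 1/3, y = -1, z = 5/2, u = 0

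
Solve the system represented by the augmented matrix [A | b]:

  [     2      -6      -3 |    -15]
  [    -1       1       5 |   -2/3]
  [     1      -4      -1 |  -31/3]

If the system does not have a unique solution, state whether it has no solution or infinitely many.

Row-reduce the augmented matrix:
R1 ← R1 / (2).
R2 ← R2 + 1·R1.
R3 ← R3 − 1·R1.
R2 ← R2 / (-2).
R1 ← R1 + 3·R2.
R3 ← R3 + 1·R2.
R3 ← R3 / (-5/4).
R1 ← R1 + 27/4·R3.
R2 ← R2 + 7/4·R3.
Reading off the reduced rows gives x_1 = -2, x_2 = 7/3, x_3 = -1.

x_1 = -2, x_2 = 7/3, x_3 = -1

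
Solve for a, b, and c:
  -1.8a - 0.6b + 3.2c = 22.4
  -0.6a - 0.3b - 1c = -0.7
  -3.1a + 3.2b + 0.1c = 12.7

Row-reduce the augmented matrix:
R1 ← R1 / (-9/5).
R2 ← R2 + 3/5·R1.
R3 ← R3 + 31/10·R1.
R2 ← R2 / (-1/10).
R1 ← R1 − 1/3·R2.
R3 ← R3 − 127/30·R2.
R3 ← R3 / (-929/10).
R1 ← R1 + 26/3·R3.
R2 ← R2 − 62/3·R3.
Reading off the reduced rows gives a = -5, b = -1, c = 4.

a = -5, b = -1, c = 4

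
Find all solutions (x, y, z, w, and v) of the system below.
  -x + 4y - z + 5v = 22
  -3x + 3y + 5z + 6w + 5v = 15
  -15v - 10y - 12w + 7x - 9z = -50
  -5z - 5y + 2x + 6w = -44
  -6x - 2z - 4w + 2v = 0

Row-reduce:
R1 ← R1 / (-1).
R2 ← R2 + 3·R1.
R3 ← R3 − 7·R1.
R4 ← R4 − 2·R1.
R5 ← R5 + 6·R1.
R2 ← R2 / (-9).
R1 ← R1 + 4·R2.
R3 ← R3 − 18·R2.
R4 ← R4 − 3·R2.
R5 ← R5 + 24·R2.
Swap R3 and R4.
R3 ← R3 / (-13/3).
R1 ← R1 + 23/9·R3.
R2 ← R2 + 8/9·R3.
R5 ← R5 + 52/3·R3.
Swap R4 and R5.
R4 ← R4 / (-52).
R1 ← R1 + 96/13·R4.
R2 ← R2 + 30/13·R4.
R3 ← R3 + 24/13·R4.
Row 5 reduces to 0 = 2, a contradiction. The system is inconsistent.

no solution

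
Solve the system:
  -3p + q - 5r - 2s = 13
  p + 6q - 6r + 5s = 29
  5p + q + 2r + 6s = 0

infinitely many solutions

Row-reduce:
R1 ← R1 / (-3).
R2 ← R2 − 1·R1.
R3 ← R3 − 5·R1.
R2 ← R2 / (19/3).
R1 ← R1 + 1/3·R2.
R3 ← R3 − 8/3·R2.
R3 ← R3 / (-59/19).
R1 ← R1 − 24/19·R3.
R2 ← R2 + 23/19·R3.
Rank is 3 with 4 unknowns, leaving s free.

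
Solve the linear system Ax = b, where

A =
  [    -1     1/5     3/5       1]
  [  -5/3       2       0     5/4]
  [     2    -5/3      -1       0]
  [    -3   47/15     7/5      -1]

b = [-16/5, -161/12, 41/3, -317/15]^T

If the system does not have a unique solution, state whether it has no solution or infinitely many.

Row-reduce:
R1 ← R1 / (-1).
R2 ← R2 + 5/3·R1.
R3 ← R3 − 2·R1.
R4 ← R4 + 3·R1.
R2 ← R2 / (5/3).
R1 ← R1 + 1/5·R2.
R3 ← R3 + 19/15·R2.
R4 ← R4 − 38/15·R2.
R3 ← R3 / (-14/25).
R1 ← R1 + 18/25·R3.
R2 ← R2 + 3/5·R3.
R4 ← R4 − 28/25·R3.
Row 4 reduces to 0 = 3, a contradiction. The system is inconsistent.

no solution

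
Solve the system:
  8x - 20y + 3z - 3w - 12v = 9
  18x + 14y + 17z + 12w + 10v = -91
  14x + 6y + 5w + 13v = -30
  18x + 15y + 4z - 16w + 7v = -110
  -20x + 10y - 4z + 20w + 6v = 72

Row-reduce the augmented matrix:
R1 ← R1 / (8).
R2 ← R2 − 18·R1.
R3 ← R3 − 14·R1.
R4 ← R4 − 18·R1.
R5 ← R5 + 20·R1.
R2 ← R2 / (59).
R1 ← R1 + 5/2·R2.
R3 ← R3 − 41·R2.
R4 ← R4 − 60·R2.
R5 ← R5 + 40·R2.
R3 ← R3 / (-730/59).
R1 ← R1 − 191/236·R3.
R2 ← R2 − 41/236·R3.
R4 ← R4 + 3109/236·R3.
R5 ← R5 − 1233/118·R3.
R4 ← R4 / (-37023/1460).
R1 ← R1 − 347/1460·R4.
R2 ← R2 − 407/1460·R4.
R3 ← R3 − 82/365·R4.
R5 ← R5 − 16691/730·R4.
R5 ← R5 / (-116360/37023).
R1 ← R1 − 73043/148092·R5.
R2 ← R2 − 44917/74046·R5.
R3 ← R3 + 1409/1806·R5.
R4 ← R4 − 36359/74046·R5.
Reading off the reduced rows gives x = -2, y = -2, z = -3, w = 2, v = 0.

x = -2, y = -2, z = -3, w = 2, v = 0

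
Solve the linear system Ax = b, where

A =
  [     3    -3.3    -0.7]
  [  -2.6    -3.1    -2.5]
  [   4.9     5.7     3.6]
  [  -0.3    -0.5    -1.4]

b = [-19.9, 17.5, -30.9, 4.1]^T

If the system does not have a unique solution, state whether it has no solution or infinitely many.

x_1 = -6, x_2 = 1, x_3 = -2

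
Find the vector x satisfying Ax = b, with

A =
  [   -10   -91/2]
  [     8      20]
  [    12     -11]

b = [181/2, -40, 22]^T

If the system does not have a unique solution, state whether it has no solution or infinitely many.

no solution

Row-reduce:
R1 ← R1 / (-10).
R2 ← R2 − 8·R1.
R3 ← R3 − 12·R1.
R2 ← R2 / (-82/5).
R1 ← R1 − 91/20·R2.
R3 ← R3 + 328/5·R2.
Row 3 reduces to 0 = 1, a contradiction. The system is inconsistent.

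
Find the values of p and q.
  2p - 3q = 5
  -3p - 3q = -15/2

p = 5/2, q = 0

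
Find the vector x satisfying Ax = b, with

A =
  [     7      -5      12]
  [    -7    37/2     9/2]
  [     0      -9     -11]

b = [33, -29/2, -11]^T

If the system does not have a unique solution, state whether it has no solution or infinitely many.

Row-reduce:
R1 ← R1 / (7).
R2 ← R2 + 7·R1.
R2 ← R2 / (27/2).
R1 ← R1 + 5/7·R2.
R3 ← R3 + 9·R2.
Row 3 reduces to 0 = 4/3, a contradiction. The system is inconsistent.

no solution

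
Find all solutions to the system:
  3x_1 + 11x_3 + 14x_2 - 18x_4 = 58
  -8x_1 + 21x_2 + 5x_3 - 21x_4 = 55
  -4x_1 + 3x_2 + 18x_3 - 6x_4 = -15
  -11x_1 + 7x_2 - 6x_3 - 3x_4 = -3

Row-reduce:
R1 ← R1 / (3).
R2 ← R2 + 8·R1.
R3 ← R3 + 4·R1.
R4 ← R4 + 11·R1.
R2 ← R2 / (175/3).
R1 ← R1 − 14/3·R2.
R3 ← R3 − 65/3·R2.
R4 ← R4 − 175/3·R2.
R3 ← R3 / (697/35).
R1 ← R1 − 23/25·R3.
R2 ← R2 − 103/175·R3.
Rank is 3 with 4 unknowns, leaving x_4 free.

infinitely many solutions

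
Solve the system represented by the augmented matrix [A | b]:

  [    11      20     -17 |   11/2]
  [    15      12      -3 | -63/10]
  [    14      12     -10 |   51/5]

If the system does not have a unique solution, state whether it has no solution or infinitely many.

x_1 = 1, x_2 = -12/5, x_3 = -5/2

Row-reduce the augmented matrix:
R1 ← R1 / (11).
R2 ← R2 − 15·R1.
R3 ← R3 − 14·R1.
R2 ← R2 / (-168/11).
R1 ← R1 − 20/11·R2.
R3 ← R3 + 148/11·R2.
R3 ← R3 / (-43/7).
R1 ← R1 − 6/7·R3.
R2 ← R2 + 37/28·R3.
Reading off the reduced rows gives x_1 = 1, x_2 = -12/5, x_3 = -5/2.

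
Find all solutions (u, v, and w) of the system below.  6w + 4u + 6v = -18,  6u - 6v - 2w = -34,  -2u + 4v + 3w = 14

u = -6, v = -1, w = 2

Row-reduce the augmented matrix:
R1 ← R1 / (4).
R2 ← R2 − 6·R1.
R3 ← R3 + 2·R1.
R2 ← R2 / (-15).
R1 ← R1 − 3/2·R2.
R3 ← R3 − 7·R2.
R3 ← R3 / (13/15).
R1 ← R1 − 2/5·R3.
R2 ← R2 − 11/15·R3.
Reading off the reduced rows gives u = -6, v = -1, w = 2.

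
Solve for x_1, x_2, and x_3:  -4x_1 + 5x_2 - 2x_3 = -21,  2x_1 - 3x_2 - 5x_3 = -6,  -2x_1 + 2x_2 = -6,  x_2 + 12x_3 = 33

Row-reduce the augmented matrix:
R1 ← R1 / (-4).
R2 ← R2 − 2·R1.
R3 ← R3 + 2·R1.
R2 ← R2 / (-1/2).
R1 ← R1 + 5/4·R2.
R3 ← R3 + 1/2·R2.
R4 ← R4 − 1·R2.
R3 ← R3 / (7).
R1 ← R1 − 31/2·R3.
R2 ← R2 − 12·R3.
R4 reduces to 0 = 0, so the extra equation is consistent.
Reading off the reduced rows gives x_1 = 0, x_2 = -3, x_3 = 3.

x_1 = 0, x_2 = -3, x_3 = 3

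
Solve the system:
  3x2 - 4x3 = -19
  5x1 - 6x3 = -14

infinitely many solutions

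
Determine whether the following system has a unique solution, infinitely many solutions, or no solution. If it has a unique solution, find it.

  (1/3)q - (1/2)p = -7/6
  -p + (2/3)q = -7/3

infinitely many solutions

Row-reduce:
R1 ← R1 / (-1/2).
R2 ← R2 + 1·R1.
Rank is 1 with 2 unknowns, leaving q free.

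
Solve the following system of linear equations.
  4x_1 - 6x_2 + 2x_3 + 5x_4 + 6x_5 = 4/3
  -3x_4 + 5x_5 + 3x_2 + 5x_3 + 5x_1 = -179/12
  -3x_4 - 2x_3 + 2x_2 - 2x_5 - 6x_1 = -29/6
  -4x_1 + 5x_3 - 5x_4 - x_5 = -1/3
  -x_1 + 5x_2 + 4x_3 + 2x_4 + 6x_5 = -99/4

x_1 = 3/4, x_2 = -2, x_3 = 1/3, x_4 = 1/3, x_5 = -8/3

Row-reduce the augmented matrix:
R1 ← R1 / (4).
R2 ← R2 − 5·R1.
R3 ← R3 + 6·R1.
R4 ← R4 + 4·R1.
R5 ← R5 + 1·R1.
R2 ← R2 / (21/2).
R1 ← R1 + 3/2·R2.
R3 ← R3 + 7·R2.
R4 ← R4 + 6·R2.
R5 ← R5 − 7/2·R2.
R3 ← R3 / (8/3).
R1 ← R1 − 6/7·R3.
R2 ← R2 − 5/21·R3.
R4 ← R4 − 59/7·R3.
R5 ← R5 − 11/3·R3.
R4 ← R4 / (-1/56).
R1 ← R1 − 13/28·R4.
R2 ← R2 + 41/56·R4.
R3 ← R3 + 5/8·R4.
R5 ← R5 − 69/8·R4.
R5 ← R5 / (-6416).
R1 ← R1 + 346·R5.
R2 ← R2 − 544·R5.
R3 ← R3 − 467·R5.
R4 ← R4 − 744·R5.
Reading off the reduced rows gives x_1 = 3/4, x_2 = -2, x_3 = 1/3, x_4 = 1/3, x_5 = -8/3.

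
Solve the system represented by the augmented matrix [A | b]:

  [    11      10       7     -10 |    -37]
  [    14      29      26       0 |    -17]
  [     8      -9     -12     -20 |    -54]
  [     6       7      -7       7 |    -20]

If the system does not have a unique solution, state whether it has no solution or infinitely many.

Row-reduce:
R1 ← R1 / (11).
R2 ← R2 − 14·R1.
R3 ← R3 − 8·R1.
R4 ← R4 − 6·R1.
R2 ← R2 / (179/11).
R1 ← R1 − 10/11·R2.
R3 ← R3 + 179/11·R2.
R4 ← R4 − 17/11·R2.
Swap R3 and R4.
R3 ← R3 / (-2227/179).
R1 ← R1 + 57/179·R3.
R2 ← R2 − 188/179·R3.
Row 4 reduces to 0 = 3, a contradiction. The system is inconsistent.

no solution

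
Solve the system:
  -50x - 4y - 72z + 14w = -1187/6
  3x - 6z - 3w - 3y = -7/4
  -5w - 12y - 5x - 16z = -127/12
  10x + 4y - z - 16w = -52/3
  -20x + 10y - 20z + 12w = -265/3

Row-reduce the augmented matrix:
R1 ← R1 / (-50).
R2 ← R2 − 3·R1.
R3 ← R3 + 5·R1.
R4 ← R4 − 10·R1.
R5 ← R5 + 20·R1.
R2 ← R2 / (-81/25).
R1 ← R1 − 2/25·R2.
R3 ← R3 + 58/5·R2.
R4 ← R4 − 16/5·R2.
R5 ← R5 − 58/5·R2.
R3 ← R3 / (760/27).
R1 ← R1 − 32/27·R3.
R2 ← R2 − 86/27·R3.
R4 ← R4 + 691/27·R3.
R5 ← R5 + 760/27·R3.
R4 ← R4 / (-2683/190).
R1 ← R1 + 37/95·R4.
R2 ← R2 − 49/95·R4.
R3 ← R3 − 9/190·R4.
R5 reduces to 0 = 0, so the extra equation is consistent.
Reading off the reduced rows gives x = 5/3, y = -3, z = 2, w = 5/4.

x = 5/3, y = -3, z = 2, w = 5/4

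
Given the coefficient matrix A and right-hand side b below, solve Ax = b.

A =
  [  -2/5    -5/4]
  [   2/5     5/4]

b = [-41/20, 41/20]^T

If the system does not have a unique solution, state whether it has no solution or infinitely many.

Row-reduce:
R1 ← R1 / (-2/5).
R2 ← R2 − 2/5·R1.
Rank is 1 with 2 unknowns, leaving x_2 free.

infinitely many solutions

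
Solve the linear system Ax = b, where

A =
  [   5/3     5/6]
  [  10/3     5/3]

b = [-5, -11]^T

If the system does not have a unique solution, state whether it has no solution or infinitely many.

no solution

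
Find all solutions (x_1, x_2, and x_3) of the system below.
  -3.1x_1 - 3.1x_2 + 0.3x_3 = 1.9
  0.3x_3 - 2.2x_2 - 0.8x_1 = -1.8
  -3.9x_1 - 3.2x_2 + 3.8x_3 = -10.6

Row-reduce the augmented matrix:
R1 ← R1 / (-31/10).
R2 ← R2 + 4/5·R1.
R3 ← R3 + 39/10·R1.
R2 ← R2 / (-7/5).
R1 ← R1 − 1·R2.
R3 ← R3 − 7/10·R2.
R3 ← R3 / (2191/620).
R1 ← R1 − 27/434·R3.
R2 ← R2 + 69/434·R3.
Reading off the reduced rows gives x_1 = -2, x_2 = 1, x_3 = -4.

x_1 = -2, x_2 = 1, x_3 = -4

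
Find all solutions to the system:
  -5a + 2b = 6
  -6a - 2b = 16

Row-reduce the augmented matrix:
R1 ← R1 / (-5).
R2 ← R2 + 6·R1.
R2 ← R2 / (-22/5).
R1 ← R1 + 2/5·R2.
Reading off the reduced rows gives a = -2, b = -2.

a = -2, b = -2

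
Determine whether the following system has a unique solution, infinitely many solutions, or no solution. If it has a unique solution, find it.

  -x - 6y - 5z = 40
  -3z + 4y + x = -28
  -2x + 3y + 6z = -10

x = -4, y = -6, z = 0

Row-reduce the augmented matrix:
R1 ← R1 / (-1).
R2 ← R2 − 1·R1.
R3 ← R3 + 2·R1.
R2 ← R2 / (-2).
R1 ← R1 − 6·R2.
R3 ← R3 − 15·R2.
R3 ← R3 / (-44).
R1 ← R1 + 19·R3.
R2 ← R2 − 4·R3.
Reading off the reduced rows gives x = -4, y = -6, z = 0.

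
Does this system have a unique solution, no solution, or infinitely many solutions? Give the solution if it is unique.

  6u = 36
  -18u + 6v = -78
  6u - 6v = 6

u = 6, v = 5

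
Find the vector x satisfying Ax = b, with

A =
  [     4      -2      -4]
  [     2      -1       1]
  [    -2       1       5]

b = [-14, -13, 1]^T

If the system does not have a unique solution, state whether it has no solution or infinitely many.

infinitely many solutions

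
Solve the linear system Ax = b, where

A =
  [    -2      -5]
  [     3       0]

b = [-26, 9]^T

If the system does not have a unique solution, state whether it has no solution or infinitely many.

x_1 = 3, x_2 = 4

Row-reduce the augmented matrix:
R1 ← R1 / (-2).
R2 ← R2 − 3·R1.
R2 ← R2 / (-15/2).
R1 ← R1 − 5/2·R2.
Reading off the reduced rows gives x_1 = 3, x_2 = 4.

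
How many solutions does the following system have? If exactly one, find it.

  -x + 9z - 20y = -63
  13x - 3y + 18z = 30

infinitely many solutions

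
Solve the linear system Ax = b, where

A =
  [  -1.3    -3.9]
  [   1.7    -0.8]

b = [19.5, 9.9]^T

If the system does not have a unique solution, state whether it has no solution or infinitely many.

x_1 = 3, x_2 = -6

Row-reduce the augmented matrix:
R1 ← R1 / (-13/10).
R2 ← R2 − 17/10·R1.
R2 ← R2 / (-59/10).
R1 ← R1 − 3·R2.
Reading off the reduced rows gives x_1 = 3, x_2 = -6.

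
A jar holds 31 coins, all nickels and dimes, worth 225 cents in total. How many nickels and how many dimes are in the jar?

nickels: 17, dimes: 14

Let n = nickels, d = dimes.
  n + d = 31
  5n + 10d = 225
From equation 1: n = 31 − d.
Substitute into equation 2 and solve: d = 14.
Then n = 17.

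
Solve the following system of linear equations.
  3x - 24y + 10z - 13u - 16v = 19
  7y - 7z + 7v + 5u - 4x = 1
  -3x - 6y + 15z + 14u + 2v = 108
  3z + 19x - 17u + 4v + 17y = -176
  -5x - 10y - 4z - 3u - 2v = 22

Row-reduce:
R1 ← R1 / (3).
R2 ← R2 + 4·R1.
R3 ← R3 + 3·R1.
R4 ← R4 − 19·R1.
R5 ← R5 + 5·R1.
R2 ← R2 / (-25).
R1 ← R1 + 8·R2.
R3 ← R3 + 30·R2.
R4 ← R4 − 169·R2.
R5 ← R5 + 50·R2.
R3 ← R3 / (87/5).
R1 ← R1 − 98/75·R3.
R2 ← R2 + 19/75·R3.
R4 ← R4 + 438/25·R3.
R4 ← R4 / (-309/145).
R1 ← R1 + 2053/1305·R4.
R2 ← R2 − 944/1305·R4.
R3 ← R3 − 79/87·R4.
Row 5 reduces to 0 = 1, a contradiction. The system is inconsistent.

no solution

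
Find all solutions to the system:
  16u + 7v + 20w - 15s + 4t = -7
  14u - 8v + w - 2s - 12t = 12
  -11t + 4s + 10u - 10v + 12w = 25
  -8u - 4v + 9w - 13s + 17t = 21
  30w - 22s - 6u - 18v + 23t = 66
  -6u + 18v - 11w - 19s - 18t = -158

no solution

Row-reduce:
R1 ← R1 / (16).
R2 ← R2 − 14·R1.
R3 ← R3 − 10·R1.
R4 ← R4 + 8·R1.
R5 ← R5 + 6·R1.
R6 ← R6 + 6·R1.
R2 ← R2 / (-113/8).
R1 ← R1 − 7/16·R2.
R3 ← R3 + 115/8·R2.
R4 ← R4 + 1/2·R2.
R5 ← R5 + 123/8·R2.
R6 ← R6 − 165/8·R2.
R3 ← R3 / (1841/113).
R1 ← R1 − 167/226·R3.
R2 ← R2 − 132/113·R3.
R4 ← R4 − 2213/113·R3.
R5 ← R5 − 6267/113·R3.
R6 ← R6 + 3118/113·R3.
R4 ← R4 / (-43009/1841).
R1 ← R1 + 1263/1841·R4.
R2 ← R2 + 1721/1841·R4.
R3 ← R3 − 232/1841·R4.
R5 ← R5 + 86018/1841·R4.
R6 ← R6 + 9027/1841·R4.
Swap R5 and R6.
R5 ← R5 / (-1669180/43009).
R1 ← R1 + 71139/86018·R5.
R2 ← R2 − 11244/43009·R5.
R3 ← R3 − 9905/43009·R5.
R4 ← R4 + 30956/43009·R5.
Row 6 reduces to 0 = -1, a contradiction. The system is inconsistent.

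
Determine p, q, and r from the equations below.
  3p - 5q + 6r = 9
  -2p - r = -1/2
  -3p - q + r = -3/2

p = 1, q = -3, r = -3/2

Row-reduce the augmented matrix:
R1 ← R1 / (3).
R2 ← R2 + 2·R1.
R3 ← R3 + 3·R1.
R2 ← R2 / (-10/3).
R1 ← R1 + 5/3·R2.
R3 ← R3 + 6·R2.
R3 ← R3 / (8/5).
R1 ← R1 − 1/2·R3.
R2 ← R2 + 9/10·R3.
Reading off the reduced rows gives p = 1, q = -3, r = -3/2.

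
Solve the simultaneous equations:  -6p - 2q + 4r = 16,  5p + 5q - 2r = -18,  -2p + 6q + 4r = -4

infinitely many solutions

Row-reduce:
R1 ← R1 / (-6).
R2 ← R2 − 5·R1.
R3 ← R3 + 2·R1.
R2 ← R2 / (10/3).
R1 ← R1 − 1/3·R2.
R3 ← R3 − 20/3·R2.
Rank is 2 with 3 unknowns, leaving r free.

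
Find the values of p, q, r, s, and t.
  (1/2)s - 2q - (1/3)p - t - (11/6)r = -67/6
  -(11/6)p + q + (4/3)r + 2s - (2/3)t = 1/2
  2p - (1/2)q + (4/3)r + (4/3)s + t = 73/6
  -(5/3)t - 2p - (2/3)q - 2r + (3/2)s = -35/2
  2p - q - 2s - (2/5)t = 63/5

p = 5, q = 1, r = 6, s = -1, t = -4

Row-reduce the augmented matrix:
R1 ← R1 / (-1/3).
R2 ← R2 + 11/6·R1.
R3 ← R3 − 2·R1.
R4 ← R4 + 2·R1.
R5 ← R5 − 2·R1.
R2 ← R2 / (12).
R1 ← R1 − 6·R2.
R3 ← R3 + 25/2·R2.
R4 ← R4 − 34/3·R2.
R5 ← R5 + 13·R2.
R3 ← R3 / (641/288).
R1 ← R1 + 5/24·R3.
R2 ← R2 − 137/144·R3.
R4 ← R4 + 385/216·R3.
R5 ← R5 − 197/144·R3.
R4 ← R4 / (23687/11538).
R1 ← R1 + 508/641·R4.
R2 ← R2 + 3040/1923·R4.
R3 ← R3 − 1023/641·R4.
R5 ← R5 + 3838/1923·R4.
R5 ← R5 / (-163824/118435).
R1 ← R1 − 12032/23687·R5.
R2 ← R2 − 5474/23687·R5.
R3 ← R3 − 4120/23687·R5.
R4 ← R4 + 2350/23687·R5.
Reading off the reduced rows gives p = 5, q = 1, r = 6, s = -1, t = -4.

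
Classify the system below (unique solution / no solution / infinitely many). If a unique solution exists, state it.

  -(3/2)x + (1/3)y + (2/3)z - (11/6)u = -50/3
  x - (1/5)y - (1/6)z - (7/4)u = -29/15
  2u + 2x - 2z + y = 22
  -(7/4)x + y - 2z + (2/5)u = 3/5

Row-reduce the augmented matrix:
R1 ← R1 / (-3/2).
R2 ← R2 − 1·R1.
R3 ← R3 − 2·R1.
R4 ← R4 + 7/4·R1.
R2 ← R2 / (1/45).
R1 ← R1 + 2/9·R2.
R3 ← R3 − 13/9·R2.
R4 ← R4 − 11/18·R2.
R3 ← R3 / (-115/6).
R1 ← R1 − 7/3·R3.
R2 ← R2 − 25/2·R3.
R4 ← R4 + 125/12·R3.
R4 ← R4 / (-9421/460).
R1 ← R1 + 579/115·R4.
R2 ← R2 + 185/23·R4.
R3 ← R3 + 2313/230·R4.
Reading off the reduced rows gives x = 4, y = -2, z = -4, u = 4.

x = 4, y = -2, z = -4, u = 4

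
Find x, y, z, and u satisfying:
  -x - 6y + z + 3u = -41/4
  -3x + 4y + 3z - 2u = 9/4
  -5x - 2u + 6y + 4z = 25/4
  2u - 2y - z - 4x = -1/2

x = 1/4, y = 11/4, z = -1, u = 5/2

Row-reduce the augmented matrix:
R1 ← R1 / (-1).
R2 ← R2 + 3·R1.
R3 ← R3 + 5·R1.
R4 ← R4 + 4·R1.
R2 ← R2 / (22).
R1 ← R1 − 6·R2.
R3 ← R3 − 36·R2.
R4 ← R4 − 22·R2.
R3 ← R3 / (-1).
R1 ← R1 + 1·R3.
R4 ← R4 + 5·R3.
R4 ← R4 / (-4).
R1 ← R1 + 1·R4.
R2 ← R2 + 1/2·R4.
R3 ← R3 + 1·R4.
Reading off the reduced rows gives x = 1/4, y = 11/4, z = -1, u = 5/2.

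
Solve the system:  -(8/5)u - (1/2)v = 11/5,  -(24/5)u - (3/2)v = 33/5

infinitely many solutions

Row-reduce:
R1 ← R1 / (-8/5).
R2 ← R2 + 24/5·R1.
Rank is 1 with 2 unknowns, leaving v free.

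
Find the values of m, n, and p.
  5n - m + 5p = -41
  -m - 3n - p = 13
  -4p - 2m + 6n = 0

Row-reduce the augmented matrix:
R1 ← R1 / (-1).
R2 ← R2 + 1·R1.
R3 ← R3 + 2·R1.
R2 ← R2 / (-8).
R1 ← R1 + 5·R2.
R3 ← R3 + 4·R2.
R3 ← R3 / (-11).
R1 ← R1 + 5/4·R3.
R2 ← R2 − 3/4·R3.
Reading off the reduced rows gives m = 1, n = -3, p = -5.

m = 1, n = -3, p = -5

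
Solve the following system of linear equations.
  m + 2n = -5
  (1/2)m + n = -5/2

Row-reduce:
R2 ← R2 − 1/2·R1.
Rank is 1 with 2 unknowns, leaving n free.

infinitely many solutions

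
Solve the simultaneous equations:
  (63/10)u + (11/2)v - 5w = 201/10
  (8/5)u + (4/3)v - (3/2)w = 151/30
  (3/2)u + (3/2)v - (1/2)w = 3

Row-reduce:
R1 ← R1 / (63/10).
R2 ← R2 − 8/5·R1.
R3 ← R3 − 3/2·R1.
R2 ← R2 / (-4/63).
R1 ← R1 − 55/63·R2.
R3 ← R3 − 4/21·R2.
Row 3 reduces to 0 = -2, a contradiction. The system is inconsistent.

no solution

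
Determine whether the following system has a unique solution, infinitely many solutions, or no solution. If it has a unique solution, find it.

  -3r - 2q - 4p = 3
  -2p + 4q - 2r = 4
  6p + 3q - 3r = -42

Row-reduce the augmented matrix:
R1 ← R1 / (-4).
R2 ← R2 + 2·R1.
R3 ← R3 − 6·R1.
R2 ← R2 / (5).
R1 ← R1 − 1/2·R2.
R3 ← R3 / (-15/2).
R1 ← R1 − 4/5·R3.
R2 ← R2 + 1/10·R3.
Reading off the reduced rows gives p = -5, q = 1, r = 5.

p = -5, q = 1, r = 5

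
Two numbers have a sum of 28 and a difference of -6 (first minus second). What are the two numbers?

first number: 11, second number: 17

Let x = first number, y = second number.
  x + y = 28
  x - y = -6
Row-reduce the augmented matrix:
R2 ← R2 − 1·R1.
R2 ← R2 / (-2).
R1 ← R1 − 1·R2.
Reading off the reduced rows gives x = 11, y = 17.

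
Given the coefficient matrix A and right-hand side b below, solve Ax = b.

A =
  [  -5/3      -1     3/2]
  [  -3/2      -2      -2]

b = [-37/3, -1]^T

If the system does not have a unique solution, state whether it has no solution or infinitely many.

Row-reduce:
R1 ← R1 / (-5/3).
R2 ← R2 + 3/2·R1.
R2 ← R2 / (-11/10).
R1 ← R1 − 3/5·R2.
Rank is 2 with 3 unknowns, leaving x_3 free.

infinitely many solutions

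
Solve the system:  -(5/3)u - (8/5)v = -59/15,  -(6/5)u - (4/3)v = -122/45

Row-reduce the augmented matrix:
R1 ← R1 / (-5/3).
R2 ← R2 + 6/5·R1.
R2 ← R2 / (-68/375).
R1 ← R1 − 24/25·R2.
Reading off the reduced rows gives u = 3, v = -2/3.

u = 3, v = -2/3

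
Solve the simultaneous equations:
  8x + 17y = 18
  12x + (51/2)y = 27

Row-reduce:
R1 ← R1 / (8).
R2 ← R2 − 12·R1.
Rank is 1 with 2 unknowns, leaving y free.

infinitely many solutions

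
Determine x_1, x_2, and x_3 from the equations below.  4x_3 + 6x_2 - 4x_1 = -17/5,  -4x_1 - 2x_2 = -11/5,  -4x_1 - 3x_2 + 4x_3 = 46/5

x_1 = 5/4, x_2 = -7/5, x_3 = 5/2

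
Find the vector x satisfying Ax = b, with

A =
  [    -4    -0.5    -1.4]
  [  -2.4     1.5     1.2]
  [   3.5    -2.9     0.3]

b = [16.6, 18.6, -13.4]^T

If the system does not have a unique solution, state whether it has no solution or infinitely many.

x_1 = -6, x_2 = -2, x_3 = 6

Row-reduce the augmented matrix:
R1 ← R1 / (-4).
R2 ← R2 + 12/5·R1.
R3 ← R3 − 7/2·R1.
R2 ← R2 / (9/5).
R1 ← R1 − 1/8·R2.
R3 ← R3 + 267/80·R2.
R3 ← R3 / (1143/400).
R1 ← R1 − 5/24·R3.
R2 ← R2 − 17/15·R3.
Reading off the reduced rows gives x_1 = -6, x_2 = -2, x_3 = 6.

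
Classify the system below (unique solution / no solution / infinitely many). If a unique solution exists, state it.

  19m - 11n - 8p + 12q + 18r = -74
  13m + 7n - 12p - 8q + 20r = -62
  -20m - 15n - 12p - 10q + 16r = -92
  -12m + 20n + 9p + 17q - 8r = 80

infinitely many solutions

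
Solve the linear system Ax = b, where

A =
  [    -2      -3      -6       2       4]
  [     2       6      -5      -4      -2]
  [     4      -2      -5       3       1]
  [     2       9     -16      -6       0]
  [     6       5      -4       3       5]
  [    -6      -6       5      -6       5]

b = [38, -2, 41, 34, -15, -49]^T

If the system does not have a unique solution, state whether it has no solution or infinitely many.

Row-reduce the augmented matrix:
R1 ← R1 / (-2).
R2 ← R2 − 2·R1.
R3 ← R3 − 4·R1.
R4 ← R4 − 2·R1.
R5 ← R5 − 6·R1.
R6 ← R6 + 6·R1.
R2 ← R2 / (3).
R1 ← R1 − 3/2·R2.
R3 ← R3 + 8·R2.
R4 ← R4 − 6·R2.
R5 ← R5 + 4·R2.
R6 ← R6 − 3·R2.
R3 ← R3 / (-139/3).
R1 ← R1 − 17/2·R3.
R2 ← R2 + 11/3·R3.
R5 ← R5 + 110/3·R3.
R6 ← R6 − 34·R3.
Swap R4 and R5.
R4 ← R4 / (697/139).
R1 ← R1 − 85/278·R4.
R2 ← R2 + 111/139·R4.
R3 ← R3 + 5/139·R4.
R6 ← R6 + 1220/139·R4.
Swap R5 and R6.
R5 ← R5 / (11213/697).
R1 ← R1 + 36/41·R5.
R2 ← R2 − 598/697·R5.
R3 ← R3 + 174/697·R5.
R4 ← R4 − 1157/697·R5.
R6 reduces to 0 = 0, so the extra equation is consistent.
Reading off the reduced rows gives x_1 = -1, x_2 = -4, x_3 = -6, x_4 = 4, x_5 = -5.

x_1 = -1, x_2 = -4, x_3 = -6, x_4 = 4, x_5 = -5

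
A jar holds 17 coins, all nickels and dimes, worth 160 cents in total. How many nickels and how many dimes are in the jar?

nickels: 2, dimes: 15

Let n = nickels, d = dimes.
  n + d = 17
  5n + 10d = 160
Row-reduce the augmented matrix:
R2 ← R2 − 5·R1.
R2 ← R2 / (5).
R1 ← R1 − 1·R2.
Reading off the reduced rows gives n = 2, d = 15.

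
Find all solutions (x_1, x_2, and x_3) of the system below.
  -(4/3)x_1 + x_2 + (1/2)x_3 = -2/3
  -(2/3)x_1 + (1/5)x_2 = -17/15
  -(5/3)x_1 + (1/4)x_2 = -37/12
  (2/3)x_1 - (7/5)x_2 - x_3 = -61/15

Row-reduce:
R1 ← R1 / (-4/3).
R2 ← R2 + 2/3·R1.
R3 ← R3 + 5/3·R1.
R4 ← R4 − 2/3·R1.
R2 ← R2 / (-3/10).
R1 ← R1 + 3/4·R2.
R3 ← R3 + 1·R2.
R4 ← R4 + 9/10·R2.
R3 ← R3 / (5/24).
R1 ← R1 − 1/4·R3.
R2 ← R2 − 5/6·R3.
Row 4 reduces to 0 = -2, a contradiction. The system is inconsistent.

no solution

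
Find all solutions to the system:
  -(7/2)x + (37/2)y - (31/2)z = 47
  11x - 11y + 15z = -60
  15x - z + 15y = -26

infinitely many solutions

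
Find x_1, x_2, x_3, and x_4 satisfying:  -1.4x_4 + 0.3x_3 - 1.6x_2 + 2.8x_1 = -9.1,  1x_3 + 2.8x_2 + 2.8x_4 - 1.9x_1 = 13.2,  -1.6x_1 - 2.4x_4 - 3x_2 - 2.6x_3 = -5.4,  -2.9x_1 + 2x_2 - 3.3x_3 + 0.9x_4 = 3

x_1 = -2, x_2 = -2, x_3 = 1, x_4 = 5

Row-reduce the augmented matrix:
R1 ← R1 / (14/5).
R2 ← R2 + 19/10·R1.
R3 ← R3 + 8/5·R1.
R4 ← R4 + 29/10·R1.
R2 ← R2 / (12/7).
R1 ← R1 + 4/7·R2.
R3 ← R3 + 137/35·R2.
R4 ← R4 − 12/35·R2.
R3 ← R3 / (767/2400).
R1 ← R1 − 61/120·R3.
R2 ← R2 − 337/480·R3.
R4 ← R4 + 323/100·R3.
R4 ← R4 / (72337/7670).
R1 ← R1 + 1160/767·R4.
R2 ← R2 + 898/767·R4.
R3 ← R3 − 2458/767·R4.
Reading off the reduced rows gives x_1 = -2, x_2 = -2, x_3 = 1, x_4 = 5.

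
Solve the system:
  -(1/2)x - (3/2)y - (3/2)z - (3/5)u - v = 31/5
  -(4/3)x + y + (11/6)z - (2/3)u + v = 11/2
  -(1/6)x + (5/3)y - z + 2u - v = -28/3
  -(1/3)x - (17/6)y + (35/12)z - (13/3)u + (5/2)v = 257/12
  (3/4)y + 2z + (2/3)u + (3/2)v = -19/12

infinitely many solutions

Row-reduce:
R1 ← R1 / (-1/2).
R2 ← R2 + 4/3·R1.
R3 ← R3 + 1/6·R1.
R4 ← R4 + 1/3·R1.
R2 ← R2 / (5).
R1 ← R1 − 3·R2.
R3 ← R3 − 13/6·R2.
R4 ← R4 + 11/6·R2.
R5 ← R5 − 3/4·R2.
R3 ← R3 / (-109/36).
R1 ← R1 + 1/2·R3.
R2 ← R2 − 7/6·R3.
R4 ← R4 − 109/18·R3.
R5 ← R5 − 9/8·R3.
Swap R4 and R5.
R4 ← R4 / (19519/16350).
R1 ← R1 − 936/2725·R4.
R2 ← R2 − 2394/2725·R4.
R3 ← R3 + 1616/2725·R4.
Rank is 4 with 5 unknowns, leaving v free.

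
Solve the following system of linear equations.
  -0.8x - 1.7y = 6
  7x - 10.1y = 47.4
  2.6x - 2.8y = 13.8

Row-reduce the augmented matrix:
R1 ← R1 / (-4/5).
R2 ← R2 − 7·R1.
R3 ← R3 − 13/5·R1.
R2 ← R2 / (-999/40).
R1 ← R1 − 17/8·R2.
R3 ← R3 + 333/40·R2.
R3 reduces to 0 = 0, so the extra equation is consistent.
Reading off the reduced rows gives x = 1, y = -4.

x = 1, y = -4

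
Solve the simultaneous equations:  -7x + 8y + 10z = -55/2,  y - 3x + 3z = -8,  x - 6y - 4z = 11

no solution

Row-reduce:
R1 ← R1 / (-7).
R2 ← R2 + 3·R1.
R3 ← R3 − 1·R1.
R2 ← R2 / (-17/7).
R1 ← R1 + 8/7·R2.
R3 ← R3 + 34/7·R2.
Row 3 reduces to 0 = -1/2, a contradiction. The system is inconsistent.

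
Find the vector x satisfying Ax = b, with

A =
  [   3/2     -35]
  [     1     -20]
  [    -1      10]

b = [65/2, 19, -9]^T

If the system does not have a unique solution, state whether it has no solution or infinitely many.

Row-reduce:
R1 ← R1 / (3/2).
R2 ← R2 − 1·R1.
R3 ← R3 + 1·R1.
R2 ← R2 / (10/3).
R1 ← R1 + 70/3·R2.
R3 ← R3 + 40/3·R2.
Row 3 reduces to 0 = 2, a contradiction. The system is inconsistent.

no solution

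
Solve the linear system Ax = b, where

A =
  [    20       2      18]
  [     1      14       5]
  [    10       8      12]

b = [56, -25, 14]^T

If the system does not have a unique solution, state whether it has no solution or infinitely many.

Row-reduce the augmented matrix:
R1 ← R1 / (20).
R2 ← R2 − 1·R1.
R3 ← R3 − 10·R1.
R2 ← R2 / (139/10).
R1 ← R1 − 1/10·R2.
R3 ← R3 − 7·R2.
R3 ← R3 / (130/139).
R1 ← R1 − 121/139·R3.
R2 ← R2 − 41/139·R3.
Reading off the reduced rows gives x_1 = 3, x_2 = -2, x_3 = 0.

x_1 = 3, x_2 = -2, x_3 = 0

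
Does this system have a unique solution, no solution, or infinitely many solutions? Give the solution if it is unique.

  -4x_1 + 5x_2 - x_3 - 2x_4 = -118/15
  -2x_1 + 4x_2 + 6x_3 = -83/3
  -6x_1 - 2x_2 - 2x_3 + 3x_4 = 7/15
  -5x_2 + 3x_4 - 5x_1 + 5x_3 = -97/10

x_1 = 1/2, x_2 = -8/3, x_3 = -8/3, x_4 = -12/5

Row-reduce the augmented matrix:
R1 ← R1 / (-4).
R2 ← R2 + 2·R1.
R3 ← R3 + 6·R1.
R4 ← R4 + 5·R1.
R2 ← R2 / (3/2).
R1 ← R1 + 5/4·R2.
R3 ← R3 + 19/2·R2.
R4 ← R4 + 45/4·R2.
R3 ← R3 / (122/3).
R1 ← R1 − 17/3·R3.
R2 ← R2 − 13/3·R3.
R4 ← R4 − 55·R3.
R4 ← R4 / (-449/122).
R1 ← R1 + 47/122·R4.
R2 ← R2 + 79/122·R4.
R3 ← R3 − 37/122·R4.
Reading off the reduced rows gives x_1 = 1/2, x_2 = -8/3, x_3 = -8/3, x_4 = -12/5.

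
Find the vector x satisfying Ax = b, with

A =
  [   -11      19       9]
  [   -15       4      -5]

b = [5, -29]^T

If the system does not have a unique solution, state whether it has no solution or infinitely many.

infinitely many solutions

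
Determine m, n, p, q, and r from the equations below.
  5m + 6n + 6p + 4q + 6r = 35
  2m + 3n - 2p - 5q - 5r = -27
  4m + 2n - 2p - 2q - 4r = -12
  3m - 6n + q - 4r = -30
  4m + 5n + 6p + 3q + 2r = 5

Row-reduce the augmented matrix:
R1 ← R1 / (5).
R2 ← R2 − 2·R1.
R3 ← R3 − 4·R1.
R4 ← R4 − 3·R1.
R5 ← R5 − 4·R1.
R2 ← R2 / (3/5).
R1 ← R1 − 6/5·R2.
R3 ← R3 + 14/5·R2.
R4 ← R4 + 48/5·R2.
R5 ← R5 − 1/5·R2.
R3 ← R3 / (-82/3).
R1 ← R1 − 10·R3.
R2 ← R2 + 22/3·R3.
R4 ← R4 + 74·R3.
R5 ← R5 − 8/3·R3.
R4 ← R4 / (-391/41).
R1 ← R1 − 34/41·R4.
R2 ← R2 + 55/41·R4.
R3 ← R3 − 54/41·R4.
R5 ← R5 + 62/41·R4.
R5 ← R5 / (-1245/391).
R1 ← R1 + 14/23·R5.
R2 ← R2 − 201/391·R5.
R3 ← R3 − 151/391·R5.
R4 ← R4 − 356/391·R5.
Reading off the reduced rows gives m = 1, n = 2, p = -5, q = 3, r = 6.

m = 1, n = 2, p = -5, q = 3, r = 6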